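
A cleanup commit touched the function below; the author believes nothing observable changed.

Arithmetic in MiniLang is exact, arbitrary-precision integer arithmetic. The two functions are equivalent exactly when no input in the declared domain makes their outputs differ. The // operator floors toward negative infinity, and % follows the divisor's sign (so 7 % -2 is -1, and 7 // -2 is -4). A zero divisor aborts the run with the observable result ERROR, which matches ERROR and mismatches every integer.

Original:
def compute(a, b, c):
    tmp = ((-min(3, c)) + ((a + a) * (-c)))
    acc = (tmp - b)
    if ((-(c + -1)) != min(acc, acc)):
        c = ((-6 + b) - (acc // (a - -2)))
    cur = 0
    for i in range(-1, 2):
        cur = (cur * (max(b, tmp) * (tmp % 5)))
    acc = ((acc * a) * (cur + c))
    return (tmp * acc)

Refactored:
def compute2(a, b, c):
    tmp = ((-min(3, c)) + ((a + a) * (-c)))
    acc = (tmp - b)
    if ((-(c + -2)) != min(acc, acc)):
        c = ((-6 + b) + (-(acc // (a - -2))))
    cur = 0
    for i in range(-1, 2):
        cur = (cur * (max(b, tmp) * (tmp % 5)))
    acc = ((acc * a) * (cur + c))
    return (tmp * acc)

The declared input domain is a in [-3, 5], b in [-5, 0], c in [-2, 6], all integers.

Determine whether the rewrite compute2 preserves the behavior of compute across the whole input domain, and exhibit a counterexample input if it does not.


Not equivalent: a=-2, b=-5, c=-1 separates them (-12 vs ERROR).
compute: tmp = -3; acc = 2; ((-(c + -1)) != min(acc, acc)) -> false; cur = 0; [i=-1]; cur = 0; [i=0]; cur = 0; [i=1]; cur = 0; acc = 4; return -12
compute2: tmp = -3; acc = 2; ((-(c + -2)) != min(acc, acc)) -> true; division by zero -> ERROR
verdict: not equivalent; witness: a=-2, b=-5, c=-1


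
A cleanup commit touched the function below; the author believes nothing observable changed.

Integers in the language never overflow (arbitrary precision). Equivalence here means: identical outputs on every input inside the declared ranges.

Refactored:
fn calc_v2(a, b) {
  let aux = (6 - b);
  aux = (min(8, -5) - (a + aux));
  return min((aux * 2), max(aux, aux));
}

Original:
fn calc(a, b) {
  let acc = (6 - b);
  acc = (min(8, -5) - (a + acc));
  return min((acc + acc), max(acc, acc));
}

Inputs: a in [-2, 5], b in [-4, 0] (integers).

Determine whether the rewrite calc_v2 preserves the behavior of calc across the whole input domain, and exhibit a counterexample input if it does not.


The two versions differ — the changes include arithmetic usage differs, plus constant usage differs, plus local variable names differ.
One worked example (a=2, b=-4) — calc: acc becomes 10; next acc becomes -17; next final value -34; calc_v2: aux becomes 10; next aux becomes -17; next final value -34; agreement on -34.
An exhaustive pass over the 40 declared inputs shows identical outputs.
verdict: equivalent


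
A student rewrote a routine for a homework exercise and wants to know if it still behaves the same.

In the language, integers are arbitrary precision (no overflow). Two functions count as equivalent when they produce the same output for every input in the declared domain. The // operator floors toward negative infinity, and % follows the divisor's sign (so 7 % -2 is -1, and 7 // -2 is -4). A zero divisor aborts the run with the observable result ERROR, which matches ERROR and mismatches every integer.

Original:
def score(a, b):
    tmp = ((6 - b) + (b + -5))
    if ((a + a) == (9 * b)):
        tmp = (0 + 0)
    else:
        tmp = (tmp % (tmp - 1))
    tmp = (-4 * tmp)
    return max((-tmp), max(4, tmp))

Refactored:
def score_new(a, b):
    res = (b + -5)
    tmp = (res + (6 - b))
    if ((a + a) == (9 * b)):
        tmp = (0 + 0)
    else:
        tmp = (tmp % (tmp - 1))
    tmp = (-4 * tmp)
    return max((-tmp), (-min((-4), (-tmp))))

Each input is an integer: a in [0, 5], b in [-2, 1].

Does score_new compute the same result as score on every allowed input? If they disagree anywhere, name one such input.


Changes here: local variable names differ, statement counts differ, min/max/abs usage differs; the full 24-point sweep finds no disagreement.
verdict: equivalent


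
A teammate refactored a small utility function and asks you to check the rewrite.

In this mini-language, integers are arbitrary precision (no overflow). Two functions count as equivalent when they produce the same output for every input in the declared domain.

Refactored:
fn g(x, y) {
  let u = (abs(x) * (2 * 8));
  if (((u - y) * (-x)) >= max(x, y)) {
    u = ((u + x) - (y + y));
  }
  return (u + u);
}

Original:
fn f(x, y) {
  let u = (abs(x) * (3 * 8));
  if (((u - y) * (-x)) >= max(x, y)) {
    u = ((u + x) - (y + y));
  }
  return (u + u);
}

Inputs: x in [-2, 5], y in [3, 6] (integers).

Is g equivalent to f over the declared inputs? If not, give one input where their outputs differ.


x=-2, y=3 yields 80 from f but 48 from g.
verdict: not equivalent; witness: x=-2, y=3


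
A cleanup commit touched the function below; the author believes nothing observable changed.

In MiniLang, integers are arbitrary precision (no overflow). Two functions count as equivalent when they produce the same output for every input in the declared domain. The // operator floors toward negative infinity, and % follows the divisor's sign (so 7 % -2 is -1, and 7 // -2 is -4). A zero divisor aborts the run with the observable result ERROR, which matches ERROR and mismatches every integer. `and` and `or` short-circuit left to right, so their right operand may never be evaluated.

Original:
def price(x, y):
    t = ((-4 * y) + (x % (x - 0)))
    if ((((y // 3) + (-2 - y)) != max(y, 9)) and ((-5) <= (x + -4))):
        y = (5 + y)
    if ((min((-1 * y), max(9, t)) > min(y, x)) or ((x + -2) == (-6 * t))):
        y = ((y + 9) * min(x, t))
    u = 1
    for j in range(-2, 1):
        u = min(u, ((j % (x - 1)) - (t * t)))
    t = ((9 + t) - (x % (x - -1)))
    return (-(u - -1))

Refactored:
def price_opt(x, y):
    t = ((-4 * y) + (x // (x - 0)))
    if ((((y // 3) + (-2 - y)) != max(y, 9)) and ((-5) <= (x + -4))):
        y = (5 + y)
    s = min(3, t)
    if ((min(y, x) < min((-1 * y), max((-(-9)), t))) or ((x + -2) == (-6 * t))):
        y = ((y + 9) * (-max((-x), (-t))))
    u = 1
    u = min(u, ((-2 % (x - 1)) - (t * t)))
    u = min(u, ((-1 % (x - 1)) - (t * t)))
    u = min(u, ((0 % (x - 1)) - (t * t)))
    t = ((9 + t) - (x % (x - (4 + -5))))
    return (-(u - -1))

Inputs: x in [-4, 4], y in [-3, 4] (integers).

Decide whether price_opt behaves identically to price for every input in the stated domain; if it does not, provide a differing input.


Not equivalent: x=-4, y=-3 separates them (145 vs 170).
price: t becomes 12; next ((((y // 3) + (-2 - y)) != max(y, 9)) and ((-5) <= (x + -4))) evaluates to false; next ((min((-1 * y), max(9, t)) > min(y, x)) or ((x + -2) == (-6 * t))) evaluates to true; next y becomes -24; next u becomes 1; next at j=-2:; next u becomes -146; next at j=-1:; next u becomes -146; next at j=0:; next u becomes -146; next t becomes 22; next final value 145
price_opt: t becomes 13; next ((((y // 3) + (-2 - y)) != max(y, 9)) and ((-5) <= (x + -4))) evaluates to false; next s becomes 3; next ((min(y, x) < min((-1 * y), max((-(-9)), t))) or ((x + -2) == (-6 * t))) evaluates to true; next y becomes -24; next u becomes 1; next u becomes -171; next u becomes -171; next u becomes -171; next t becomes 23; next final value 170
verdict: not equivalent; witness: x=-4, y=-3


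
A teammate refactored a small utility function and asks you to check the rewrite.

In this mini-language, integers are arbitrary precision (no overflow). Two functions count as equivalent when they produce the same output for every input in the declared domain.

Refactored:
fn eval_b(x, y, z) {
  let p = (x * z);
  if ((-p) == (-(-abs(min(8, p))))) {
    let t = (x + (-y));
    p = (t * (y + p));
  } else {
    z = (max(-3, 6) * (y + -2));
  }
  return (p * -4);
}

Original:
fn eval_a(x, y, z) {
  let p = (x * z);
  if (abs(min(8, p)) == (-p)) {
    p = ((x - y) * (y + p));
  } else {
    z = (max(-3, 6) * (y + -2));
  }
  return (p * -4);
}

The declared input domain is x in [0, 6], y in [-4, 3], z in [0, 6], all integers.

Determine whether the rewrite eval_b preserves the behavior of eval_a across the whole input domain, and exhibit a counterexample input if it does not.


The two are interchangeable: statement counts differ; also local variable names differ; also arithmetic usage differs, and every declared input agrees.
As a probe, take x=3, y=-3, z=2: eval_a runs p=6, then (abs(min(8, p)) == (-p)) is false, then z=-30, then returns -24; eval_b runs p=6, then ((-p) == (-(-abs(min(8, p))))) is false, then z=-30, then returns -24; both end at -24.
Every one of the 392 inputs gives matching results.
verdict: equivalent


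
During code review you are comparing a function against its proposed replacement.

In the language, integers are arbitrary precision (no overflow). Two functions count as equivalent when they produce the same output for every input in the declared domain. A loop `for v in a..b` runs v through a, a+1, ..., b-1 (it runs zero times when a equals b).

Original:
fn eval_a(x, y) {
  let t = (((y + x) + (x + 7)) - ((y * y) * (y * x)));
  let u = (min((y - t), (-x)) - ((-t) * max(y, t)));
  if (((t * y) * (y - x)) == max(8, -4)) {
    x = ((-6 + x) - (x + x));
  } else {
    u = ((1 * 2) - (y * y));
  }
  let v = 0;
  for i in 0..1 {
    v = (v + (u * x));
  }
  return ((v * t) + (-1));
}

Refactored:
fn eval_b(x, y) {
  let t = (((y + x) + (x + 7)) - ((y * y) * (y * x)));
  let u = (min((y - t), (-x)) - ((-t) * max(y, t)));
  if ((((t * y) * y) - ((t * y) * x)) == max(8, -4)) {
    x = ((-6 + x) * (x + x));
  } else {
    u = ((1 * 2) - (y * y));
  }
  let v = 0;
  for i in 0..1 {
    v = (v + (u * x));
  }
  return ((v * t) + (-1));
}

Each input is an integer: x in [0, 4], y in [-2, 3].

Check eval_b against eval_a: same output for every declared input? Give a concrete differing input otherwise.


x=0, y=1 yields -2737 from eval_a but -1 from eval_b.
verdict: not equivalent; witness: x=0, y=1


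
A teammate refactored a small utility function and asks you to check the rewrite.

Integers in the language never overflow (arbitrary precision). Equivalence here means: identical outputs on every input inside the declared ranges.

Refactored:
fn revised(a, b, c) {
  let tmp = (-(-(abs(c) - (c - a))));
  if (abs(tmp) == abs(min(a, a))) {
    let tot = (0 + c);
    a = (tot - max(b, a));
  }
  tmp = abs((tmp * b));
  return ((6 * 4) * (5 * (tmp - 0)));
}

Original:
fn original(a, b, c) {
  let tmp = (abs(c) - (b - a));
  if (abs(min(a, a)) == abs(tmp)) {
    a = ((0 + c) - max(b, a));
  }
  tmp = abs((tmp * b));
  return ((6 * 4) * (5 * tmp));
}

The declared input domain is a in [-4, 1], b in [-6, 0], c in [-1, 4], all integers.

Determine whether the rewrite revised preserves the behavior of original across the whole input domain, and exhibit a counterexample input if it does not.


At a=-4, b=-6, c=-1: original gives 2160, revised gives 1440.
verdict: not equivalent; witness: a=-4, b=-6, c=-1


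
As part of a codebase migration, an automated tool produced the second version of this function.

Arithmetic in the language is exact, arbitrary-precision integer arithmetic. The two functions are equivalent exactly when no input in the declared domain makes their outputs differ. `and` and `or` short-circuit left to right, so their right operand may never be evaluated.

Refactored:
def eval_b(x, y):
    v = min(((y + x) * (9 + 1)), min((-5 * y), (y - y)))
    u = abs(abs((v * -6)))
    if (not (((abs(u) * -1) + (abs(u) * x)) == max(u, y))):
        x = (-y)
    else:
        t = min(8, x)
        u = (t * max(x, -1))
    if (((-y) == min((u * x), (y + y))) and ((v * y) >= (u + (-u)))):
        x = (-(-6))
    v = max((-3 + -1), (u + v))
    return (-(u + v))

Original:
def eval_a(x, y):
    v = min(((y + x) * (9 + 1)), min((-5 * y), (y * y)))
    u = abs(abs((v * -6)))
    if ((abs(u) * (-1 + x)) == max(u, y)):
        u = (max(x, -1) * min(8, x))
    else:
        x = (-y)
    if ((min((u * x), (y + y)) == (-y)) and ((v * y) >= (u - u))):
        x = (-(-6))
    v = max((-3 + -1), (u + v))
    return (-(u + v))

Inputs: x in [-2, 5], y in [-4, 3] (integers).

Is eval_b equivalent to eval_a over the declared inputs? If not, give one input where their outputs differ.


At x=2, y=-1: eval_a gives -9, eval_b gives -8.
verdict: not equivalent; witness: x=2, y=-1


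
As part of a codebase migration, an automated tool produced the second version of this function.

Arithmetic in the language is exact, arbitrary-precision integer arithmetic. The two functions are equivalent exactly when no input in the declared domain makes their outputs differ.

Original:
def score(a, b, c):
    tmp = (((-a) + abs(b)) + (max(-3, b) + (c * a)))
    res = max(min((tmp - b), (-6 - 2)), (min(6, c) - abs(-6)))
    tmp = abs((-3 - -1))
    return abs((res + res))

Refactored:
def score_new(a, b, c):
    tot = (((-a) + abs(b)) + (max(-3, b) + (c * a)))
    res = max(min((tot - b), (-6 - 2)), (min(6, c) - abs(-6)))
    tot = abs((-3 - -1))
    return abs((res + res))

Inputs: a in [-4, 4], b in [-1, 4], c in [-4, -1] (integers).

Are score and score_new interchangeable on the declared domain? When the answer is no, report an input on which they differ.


Behavior is preserved: although local variable names differ, the outputs never diverge.
As a probe, take a=1, b=3, c=-3: score runs tmp = 2; res = -8; tmp = 2; return 16; score_new runs tot = 2; res = -8; tot = 2; return 16; both end at 16.
Across all 216 domain points the two functions coincide.
verdict: equivalent


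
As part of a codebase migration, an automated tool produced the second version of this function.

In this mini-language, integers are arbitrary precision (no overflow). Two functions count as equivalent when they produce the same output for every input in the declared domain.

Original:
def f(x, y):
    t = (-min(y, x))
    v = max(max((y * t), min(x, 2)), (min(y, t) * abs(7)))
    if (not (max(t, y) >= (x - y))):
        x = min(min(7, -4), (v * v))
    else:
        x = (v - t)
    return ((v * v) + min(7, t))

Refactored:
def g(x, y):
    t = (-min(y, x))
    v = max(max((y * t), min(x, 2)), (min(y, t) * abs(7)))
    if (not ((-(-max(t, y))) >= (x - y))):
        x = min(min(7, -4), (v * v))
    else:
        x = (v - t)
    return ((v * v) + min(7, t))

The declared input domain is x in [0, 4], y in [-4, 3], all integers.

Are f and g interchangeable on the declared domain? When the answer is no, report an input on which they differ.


The two are interchangeable: same computation, different form, and every declared input agrees.
Spot check at x=2, y=-3 — f: t := 3 | v := 2 | (not (max(t, y) >= (x - y))): true | x := -4 | result 7. g: t := 3 | v := 2 | (not ((-(-max(t, y))) >= (x - y))): true | x := -4 | result 7. Both give 7.
Across all 40 domain points the two functions coincide.
verdict: equivalent


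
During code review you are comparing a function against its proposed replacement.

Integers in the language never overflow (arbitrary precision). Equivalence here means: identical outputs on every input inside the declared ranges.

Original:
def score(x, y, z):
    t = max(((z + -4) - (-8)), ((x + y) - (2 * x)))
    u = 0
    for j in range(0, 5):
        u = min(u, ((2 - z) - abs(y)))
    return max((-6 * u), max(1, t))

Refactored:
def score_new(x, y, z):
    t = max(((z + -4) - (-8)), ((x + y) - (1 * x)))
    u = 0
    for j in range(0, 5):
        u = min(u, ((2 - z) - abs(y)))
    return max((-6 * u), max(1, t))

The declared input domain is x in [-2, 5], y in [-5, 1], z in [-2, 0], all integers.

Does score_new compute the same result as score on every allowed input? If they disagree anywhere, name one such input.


Evaluate both at x=-2, y=1, z=-2.
score: t becomes 3; next u becomes 0; next at j=0:; next u becomes 0; next at j=1:; next u becomes 0; next at j=2:; next u becomes 0; next at j=3:; next u becomes 0; next at j=4:; next u becomes 0; next final value 3
score_new: t becomes 2; next u becomes 0; next at j=0:; next u becomes 0; next at j=1:; next u becomes 0; next at j=2:; next u becomes 0; next at j=3:; next u becomes 0; next at j=4:; next u becomes 0; next final value 2
3 against 2: the behavior changed.
verdict: not equivalent; witness: x=-2, y=1, z=-2


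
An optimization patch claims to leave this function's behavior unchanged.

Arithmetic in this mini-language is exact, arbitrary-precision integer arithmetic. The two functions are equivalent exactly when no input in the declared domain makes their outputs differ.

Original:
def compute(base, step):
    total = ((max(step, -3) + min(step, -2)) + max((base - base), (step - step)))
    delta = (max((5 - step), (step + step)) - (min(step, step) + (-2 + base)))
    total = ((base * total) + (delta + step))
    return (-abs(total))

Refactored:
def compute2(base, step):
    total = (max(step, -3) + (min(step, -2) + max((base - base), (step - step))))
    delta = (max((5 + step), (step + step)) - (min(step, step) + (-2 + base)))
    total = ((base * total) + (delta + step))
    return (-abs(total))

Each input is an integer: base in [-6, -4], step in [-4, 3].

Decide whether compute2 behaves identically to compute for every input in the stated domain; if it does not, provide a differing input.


Run the pair on base=-6, step=-4.
compute: total := -7 | delta := 21 | total := 59 | result -59
compute2: total := -7 | delta := 13 | total := 51 | result -51
-59 against -51: the behavior changed.
verdict: not equivalent; witness: base=-6, step=-4


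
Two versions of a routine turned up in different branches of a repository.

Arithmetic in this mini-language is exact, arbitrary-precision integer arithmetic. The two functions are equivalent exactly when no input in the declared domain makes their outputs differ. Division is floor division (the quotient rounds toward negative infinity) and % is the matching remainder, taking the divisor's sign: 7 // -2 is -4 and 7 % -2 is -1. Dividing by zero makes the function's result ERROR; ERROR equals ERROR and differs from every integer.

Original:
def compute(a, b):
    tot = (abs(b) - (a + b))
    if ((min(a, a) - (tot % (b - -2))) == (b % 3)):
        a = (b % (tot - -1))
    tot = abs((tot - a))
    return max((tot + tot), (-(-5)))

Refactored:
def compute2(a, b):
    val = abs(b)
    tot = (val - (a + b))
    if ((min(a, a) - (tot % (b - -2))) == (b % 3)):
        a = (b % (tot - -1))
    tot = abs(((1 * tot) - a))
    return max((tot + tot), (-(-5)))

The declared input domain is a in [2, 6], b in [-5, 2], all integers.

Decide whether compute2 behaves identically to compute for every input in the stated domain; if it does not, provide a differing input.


Although local variable names differ; and constant usage differs; and statement counts differ; and arithmetic usage differs, 40/40 inputs agree.
verdict: equivalent


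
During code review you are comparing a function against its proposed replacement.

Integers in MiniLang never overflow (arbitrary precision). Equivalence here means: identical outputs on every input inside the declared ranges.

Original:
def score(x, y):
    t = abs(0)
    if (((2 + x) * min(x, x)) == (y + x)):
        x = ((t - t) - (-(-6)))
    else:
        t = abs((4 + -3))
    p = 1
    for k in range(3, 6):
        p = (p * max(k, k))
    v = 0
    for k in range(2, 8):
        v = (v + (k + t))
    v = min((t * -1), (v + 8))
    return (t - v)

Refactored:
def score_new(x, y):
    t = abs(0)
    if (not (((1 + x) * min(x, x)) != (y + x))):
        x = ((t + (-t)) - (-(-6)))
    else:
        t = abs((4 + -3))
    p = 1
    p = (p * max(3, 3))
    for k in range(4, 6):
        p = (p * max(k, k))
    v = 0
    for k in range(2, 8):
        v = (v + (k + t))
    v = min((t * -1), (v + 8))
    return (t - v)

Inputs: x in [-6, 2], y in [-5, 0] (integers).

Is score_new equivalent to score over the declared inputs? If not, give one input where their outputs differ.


Consider the input x=-1, y=0.
score: t := 0 | (((2 + x) * min(x, x)) == (y + x)): true | x := -6 | p := 1 | iter k=3: | p := 3 | iter k=4: | p := 12 | iter k=5: | p := 60 | v := 0 | iter k=2: | v := 2 | iter k=3: | v := 5 | iter k=4: | v := 9 | iter k=5: | v := 14 | iter k=6: | v := 20 | iter k=7: | v := 27 | v := 0 | result 0
score_new: t := 0 | (not (((1 + x) * min(x, x)) != (y + x))): false | t := 1 | p := 1 | p := 3 | iter k=4: | p := 12 | iter k=5: | p := 60 | v := 0 | iter k=2: | v := 3 | iter k=3: | v := 7 | iter k=4: | v := 12 | iter k=5: | v := 18 | iter k=6: | v := 25 | iter k=7: | v := 33 | v := -1 | result 2
0 vs 2 — the two versions disagree here.
verdict: not equivalent; witness: x=-1, y=0


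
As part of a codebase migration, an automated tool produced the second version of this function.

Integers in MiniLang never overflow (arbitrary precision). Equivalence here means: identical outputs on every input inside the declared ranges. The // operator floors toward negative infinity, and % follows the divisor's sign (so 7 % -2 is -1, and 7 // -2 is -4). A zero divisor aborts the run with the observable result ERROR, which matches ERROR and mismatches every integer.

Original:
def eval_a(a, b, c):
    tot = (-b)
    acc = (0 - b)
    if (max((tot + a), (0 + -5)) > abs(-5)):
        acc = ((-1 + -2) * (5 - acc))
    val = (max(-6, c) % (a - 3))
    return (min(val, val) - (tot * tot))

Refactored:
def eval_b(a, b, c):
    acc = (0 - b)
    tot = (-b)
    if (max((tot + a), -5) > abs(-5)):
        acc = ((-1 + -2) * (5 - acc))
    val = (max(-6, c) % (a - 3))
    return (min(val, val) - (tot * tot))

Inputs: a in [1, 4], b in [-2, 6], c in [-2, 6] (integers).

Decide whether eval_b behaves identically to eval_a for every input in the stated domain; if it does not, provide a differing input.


The two are interchangeable: arithmetic usage differs; also constant usage differs, and every declared input agrees.
As a probe, take a=4, b=3, c=-1: eval_a runs tot becomes -3; next acc becomes -3; next (max((tot + a), (0 + -5)) > abs(-5)) evaluates to false; next val becomes 0; next final value -9; eval_b runs acc becomes -3; next tot becomes -3; next (max((tot + a), -5) > abs(-5)) evaluates to false; next val becomes 0; next final value -9; both end at -9.
Across all 324 domain points the two functions coincide.
verdict: equivalent


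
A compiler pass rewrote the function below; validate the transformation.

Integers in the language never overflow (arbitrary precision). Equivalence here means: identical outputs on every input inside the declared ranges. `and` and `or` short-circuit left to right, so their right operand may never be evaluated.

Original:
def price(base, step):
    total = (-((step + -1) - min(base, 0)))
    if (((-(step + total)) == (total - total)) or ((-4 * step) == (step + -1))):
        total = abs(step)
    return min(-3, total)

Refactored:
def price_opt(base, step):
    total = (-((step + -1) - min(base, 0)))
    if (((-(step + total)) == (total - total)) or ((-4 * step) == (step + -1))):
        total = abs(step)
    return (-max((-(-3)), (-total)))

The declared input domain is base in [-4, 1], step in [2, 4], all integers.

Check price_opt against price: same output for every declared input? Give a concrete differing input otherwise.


This is a faithful refactor — min/max/abs usage differs, but the computed results match everywhere.
One worked example (base=-3, step=3) — price: total := -5 | (((-(step + total)) == (total - total)) or ((-4 * step) == (step + -1))): false | result -5; price_opt: total := -5 | (((-(step + total)) == (total - total)) or ((-4 * step) == (step + -1))): false | result -5; agreement on -5.
An exhaustive pass over the 18 declared inputs shows identical outputs.
verdict: equivalent


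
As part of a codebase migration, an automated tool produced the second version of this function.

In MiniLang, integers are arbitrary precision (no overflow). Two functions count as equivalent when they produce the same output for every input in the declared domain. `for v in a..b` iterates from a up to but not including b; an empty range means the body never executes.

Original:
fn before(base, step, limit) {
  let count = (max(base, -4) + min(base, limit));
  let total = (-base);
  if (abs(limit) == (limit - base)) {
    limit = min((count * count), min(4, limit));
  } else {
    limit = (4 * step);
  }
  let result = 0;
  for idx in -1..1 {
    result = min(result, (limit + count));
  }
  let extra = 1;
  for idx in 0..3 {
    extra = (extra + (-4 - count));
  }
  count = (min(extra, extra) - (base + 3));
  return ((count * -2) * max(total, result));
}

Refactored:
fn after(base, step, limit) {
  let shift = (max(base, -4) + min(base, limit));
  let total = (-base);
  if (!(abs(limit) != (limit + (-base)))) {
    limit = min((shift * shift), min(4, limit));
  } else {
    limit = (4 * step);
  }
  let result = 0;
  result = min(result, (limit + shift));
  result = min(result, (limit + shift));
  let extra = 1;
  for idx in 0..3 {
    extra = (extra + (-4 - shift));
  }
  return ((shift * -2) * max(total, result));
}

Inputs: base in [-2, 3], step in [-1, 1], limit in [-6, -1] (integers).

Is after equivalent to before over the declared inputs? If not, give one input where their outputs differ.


These are not equivalent — on base=-2, step=-1, limit=-6 the outputs split (-48 vs 32).
before: count becomes -8; next total becomes 2; next (abs(limit) == (limit - base)) evaluates to false; next limit becomes -4; next result becomes 0; next at idx=-1:; next result becomes -12; next at idx=0:; next result becomes -12; next extra becomes 1; next at idx=0:; next extra becomes 5; next at idx=1:; next extra becomes 9; next at idx=2:; next extra becomes 13; next count becomes 12; next final value -48
after: shift becomes -8; next total becomes 2; next (!(abs(limit) != (limit + (-base)))) evaluates to false; next limit becomes -4; next result becomes 0; next result becomes -12; next result becomes -12; next extra becomes 1; next at idx=0:; next extra becomes 5; next at idx=1:; next extra becomes 9; next at idx=2:; next extra becomes 13; next final value 32
verdict: not equivalent; witness: base=-2, step=-1, limit=-6


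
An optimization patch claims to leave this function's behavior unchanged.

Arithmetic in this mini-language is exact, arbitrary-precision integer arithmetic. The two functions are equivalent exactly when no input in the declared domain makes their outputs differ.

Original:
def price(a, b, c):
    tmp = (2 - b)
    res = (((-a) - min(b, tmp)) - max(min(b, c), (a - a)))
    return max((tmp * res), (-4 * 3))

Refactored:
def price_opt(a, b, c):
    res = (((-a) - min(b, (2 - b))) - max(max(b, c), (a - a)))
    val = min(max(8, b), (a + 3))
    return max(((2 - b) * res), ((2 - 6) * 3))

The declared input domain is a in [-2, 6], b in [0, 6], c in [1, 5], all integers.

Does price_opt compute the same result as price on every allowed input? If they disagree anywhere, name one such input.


a=-2, b=0, c=1 yields 4 from price but 2 from price_opt.
verdict: not equivalent; witness: a=-2, b=0, c=1


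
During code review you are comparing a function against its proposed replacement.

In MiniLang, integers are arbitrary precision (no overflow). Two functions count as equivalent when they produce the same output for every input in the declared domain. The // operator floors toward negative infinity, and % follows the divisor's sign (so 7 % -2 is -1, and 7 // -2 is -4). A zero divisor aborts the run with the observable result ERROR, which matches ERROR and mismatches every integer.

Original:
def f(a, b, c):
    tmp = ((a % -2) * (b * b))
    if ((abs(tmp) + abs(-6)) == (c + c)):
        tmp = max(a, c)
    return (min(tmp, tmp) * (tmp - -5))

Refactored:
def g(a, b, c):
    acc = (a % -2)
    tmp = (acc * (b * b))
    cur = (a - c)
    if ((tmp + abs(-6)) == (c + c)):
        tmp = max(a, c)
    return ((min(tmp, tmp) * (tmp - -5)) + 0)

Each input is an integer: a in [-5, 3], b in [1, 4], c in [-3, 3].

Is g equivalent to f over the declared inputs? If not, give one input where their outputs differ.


Try a=-5, b=2, c=1.
f: tmp=-4, then ((abs(tmp) + abs(-6)) == (c + c)) is false, then returns -4
g: acc=-1, then tmp=-4, then cur=-6, then ((tmp + abs(-6)) == (c + c)) is true, then tmp=1, then returns 6
-4 against 6: the behavior changed.
verdict: not equivalent; witness: a=-5, b=2, c=1


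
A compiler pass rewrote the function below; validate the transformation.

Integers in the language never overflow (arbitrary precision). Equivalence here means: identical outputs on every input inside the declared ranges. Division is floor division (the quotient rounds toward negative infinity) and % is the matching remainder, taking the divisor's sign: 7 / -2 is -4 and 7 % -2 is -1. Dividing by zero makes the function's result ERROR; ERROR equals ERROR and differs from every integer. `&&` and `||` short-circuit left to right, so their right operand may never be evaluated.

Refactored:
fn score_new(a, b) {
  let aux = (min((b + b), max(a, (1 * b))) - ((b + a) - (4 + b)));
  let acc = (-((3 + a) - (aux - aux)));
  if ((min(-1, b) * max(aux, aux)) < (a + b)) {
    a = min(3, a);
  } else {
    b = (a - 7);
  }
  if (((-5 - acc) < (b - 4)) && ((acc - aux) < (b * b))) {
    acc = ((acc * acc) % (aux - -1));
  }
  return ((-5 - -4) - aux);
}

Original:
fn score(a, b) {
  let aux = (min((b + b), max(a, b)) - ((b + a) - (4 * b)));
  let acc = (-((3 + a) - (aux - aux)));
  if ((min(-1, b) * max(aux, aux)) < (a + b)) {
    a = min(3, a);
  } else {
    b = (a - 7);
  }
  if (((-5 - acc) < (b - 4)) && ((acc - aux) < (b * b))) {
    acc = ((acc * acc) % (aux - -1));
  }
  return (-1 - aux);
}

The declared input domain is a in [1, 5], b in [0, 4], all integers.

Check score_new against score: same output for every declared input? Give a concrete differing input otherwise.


The rewrite breaks on a=1, b=0, where the results are 0 and -4.
score: aux becomes -1; next acc becomes -4; next ((min(-1, b) * max(aux, aux)) < (a + b)) evaluates to false; next b becomes -6; next (((-5 - acc) < (b - 4)) && ((acc - aux) < (b * b))) evaluates to false; next final value 0
score_new: aux becomes 3; next acc becomes -4; next ((min(-1, b) * max(aux, aux)) < (a + b)) evaluates to true; next a becomes 1; next (((-5 - acc) < (b - 4)) && ((acc - aux) < (b * b))) evaluates to false; next final value -4
verdict: not equivalent; witness: a=1, b=0


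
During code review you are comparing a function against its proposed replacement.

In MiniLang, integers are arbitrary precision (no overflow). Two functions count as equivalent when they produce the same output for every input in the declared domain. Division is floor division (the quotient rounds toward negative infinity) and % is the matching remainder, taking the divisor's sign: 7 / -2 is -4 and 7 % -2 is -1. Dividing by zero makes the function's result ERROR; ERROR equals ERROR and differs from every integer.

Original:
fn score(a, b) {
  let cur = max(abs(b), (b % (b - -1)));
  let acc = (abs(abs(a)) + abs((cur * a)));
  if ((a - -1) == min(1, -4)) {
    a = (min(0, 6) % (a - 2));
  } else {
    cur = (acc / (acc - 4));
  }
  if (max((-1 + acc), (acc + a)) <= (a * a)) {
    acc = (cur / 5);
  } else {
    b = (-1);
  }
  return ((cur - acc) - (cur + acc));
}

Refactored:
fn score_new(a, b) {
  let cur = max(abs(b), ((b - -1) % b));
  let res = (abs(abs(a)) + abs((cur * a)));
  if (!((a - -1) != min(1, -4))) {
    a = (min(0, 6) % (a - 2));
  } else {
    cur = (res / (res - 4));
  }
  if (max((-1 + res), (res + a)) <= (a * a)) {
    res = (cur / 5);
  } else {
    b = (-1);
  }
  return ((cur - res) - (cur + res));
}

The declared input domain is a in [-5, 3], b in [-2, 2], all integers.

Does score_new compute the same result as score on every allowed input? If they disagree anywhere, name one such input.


On input a=-5, b=-1, score returns ERROR while score_new returns -20.
verdict: not equivalent; witness: a=-5, b=-1


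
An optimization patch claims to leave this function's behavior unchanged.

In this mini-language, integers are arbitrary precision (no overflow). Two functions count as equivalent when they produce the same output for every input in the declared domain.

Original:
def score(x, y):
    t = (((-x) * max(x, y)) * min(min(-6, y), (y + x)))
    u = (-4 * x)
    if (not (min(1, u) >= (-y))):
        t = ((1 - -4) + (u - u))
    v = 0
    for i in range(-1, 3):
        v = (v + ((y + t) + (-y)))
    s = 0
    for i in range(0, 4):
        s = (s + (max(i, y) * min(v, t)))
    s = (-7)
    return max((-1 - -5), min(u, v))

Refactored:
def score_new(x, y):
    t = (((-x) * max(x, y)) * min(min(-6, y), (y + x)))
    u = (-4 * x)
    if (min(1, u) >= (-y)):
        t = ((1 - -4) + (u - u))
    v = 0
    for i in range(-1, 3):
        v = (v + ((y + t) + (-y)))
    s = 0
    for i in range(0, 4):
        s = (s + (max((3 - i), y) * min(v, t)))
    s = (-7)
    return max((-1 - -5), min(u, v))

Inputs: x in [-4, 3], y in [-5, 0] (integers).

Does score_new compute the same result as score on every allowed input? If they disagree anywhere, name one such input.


There is a counterexample at x=-4, y=0: 4 on one side, 16 on the other.
score: t := 0 | u := 16 | (not (min(1, u) >= (-y))): false | v := 0 | iter i=-1: | v := 0 | iter i=0: | v := 0 | iter i=1: | v := 0 | iter i=2: | v := 0 | s := 0 | iter i=0: | s := 0 | iter i=1: | s := 0 | iter i=2: | s := 0 | iter i=3: | s := 0 | s := -7 | result 4
score_new: t := 0 | u := 16 | (min(1, u) >= (-y)): true | t := 5 | v := 0 | iter i=-1: | v := 5 | iter i=0: | v := 10 | iter i=1: | v := 15 | iter i=2: | v := 20 | s := 0 | iter i=0: | s := 15 | iter i=1: | s := 25 | iter i=2: | s := 30 | iter i=3: | s := 30 | s := -7 | result 16
verdict: not equivalent; witness: x=-4, y=0


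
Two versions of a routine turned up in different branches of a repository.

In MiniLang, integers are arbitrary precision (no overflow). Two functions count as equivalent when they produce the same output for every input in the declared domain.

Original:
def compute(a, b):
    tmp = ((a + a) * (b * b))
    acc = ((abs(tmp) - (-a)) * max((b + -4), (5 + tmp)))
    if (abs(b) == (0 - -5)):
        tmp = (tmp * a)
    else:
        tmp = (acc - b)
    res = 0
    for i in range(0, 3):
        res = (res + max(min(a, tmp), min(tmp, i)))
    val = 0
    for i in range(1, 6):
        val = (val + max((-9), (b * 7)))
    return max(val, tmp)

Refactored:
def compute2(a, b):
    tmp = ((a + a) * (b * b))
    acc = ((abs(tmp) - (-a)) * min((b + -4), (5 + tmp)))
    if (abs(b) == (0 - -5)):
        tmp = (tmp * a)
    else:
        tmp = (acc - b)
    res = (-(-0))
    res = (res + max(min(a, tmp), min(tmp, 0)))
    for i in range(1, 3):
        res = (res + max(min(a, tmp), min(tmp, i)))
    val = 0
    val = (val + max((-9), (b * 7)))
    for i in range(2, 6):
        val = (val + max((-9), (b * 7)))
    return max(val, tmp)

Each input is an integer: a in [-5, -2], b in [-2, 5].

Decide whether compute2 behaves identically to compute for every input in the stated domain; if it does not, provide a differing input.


There is a counterexample at a=-5, b=0: 0 on one side, 20 on the other.
compute: tmp becomes 0; next acc becomes -25; next (abs(b) == (0 - -5)) evaluates to false; next tmp becomes -25; next res becomes 0; next at i=0:; next res becomes -25; next at i=1:; next res becomes -50; next at i=2:; next res becomes -75; next val becomes 0; next at i=1:; next val becomes 0; next at i=2:; next val becomes 0; next at i=3:; next val becomes 0; next at i=4:; next val becomes 0; next at i=5:; next val becomes 0; next final value 0
compute2: tmp becomes 0; next acc becomes 20; next (abs(b) == (0 - -5)) evaluates to false; next tmp becomes 20; next res becomes 0; next res becomes 0; next at i=1:; next res becomes 1; next at i=2:; next res becomes 3; next val becomes 0; next val becomes 0; next at i=2:; next val becomes 0; next at i=3:; next val becomes 0; next at i=4:; next val becomes 0; next at i=5:; next val becomes 0; next final value 20
verdict: not equivalent; witness: a=-5, b=0


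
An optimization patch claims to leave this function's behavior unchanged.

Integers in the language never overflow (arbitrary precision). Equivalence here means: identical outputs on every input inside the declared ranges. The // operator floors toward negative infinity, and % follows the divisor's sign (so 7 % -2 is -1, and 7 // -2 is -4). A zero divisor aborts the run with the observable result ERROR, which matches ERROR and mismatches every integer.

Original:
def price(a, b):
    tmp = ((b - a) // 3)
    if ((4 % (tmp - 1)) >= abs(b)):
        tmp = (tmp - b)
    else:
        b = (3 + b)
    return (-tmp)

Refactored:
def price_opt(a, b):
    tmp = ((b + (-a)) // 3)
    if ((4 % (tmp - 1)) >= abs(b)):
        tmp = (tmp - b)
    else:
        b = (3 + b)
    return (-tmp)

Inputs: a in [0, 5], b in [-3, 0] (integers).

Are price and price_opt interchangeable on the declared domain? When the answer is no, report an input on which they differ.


Although arithmetic usage differs, 24/24 inputs agree.
verdict: equivalent


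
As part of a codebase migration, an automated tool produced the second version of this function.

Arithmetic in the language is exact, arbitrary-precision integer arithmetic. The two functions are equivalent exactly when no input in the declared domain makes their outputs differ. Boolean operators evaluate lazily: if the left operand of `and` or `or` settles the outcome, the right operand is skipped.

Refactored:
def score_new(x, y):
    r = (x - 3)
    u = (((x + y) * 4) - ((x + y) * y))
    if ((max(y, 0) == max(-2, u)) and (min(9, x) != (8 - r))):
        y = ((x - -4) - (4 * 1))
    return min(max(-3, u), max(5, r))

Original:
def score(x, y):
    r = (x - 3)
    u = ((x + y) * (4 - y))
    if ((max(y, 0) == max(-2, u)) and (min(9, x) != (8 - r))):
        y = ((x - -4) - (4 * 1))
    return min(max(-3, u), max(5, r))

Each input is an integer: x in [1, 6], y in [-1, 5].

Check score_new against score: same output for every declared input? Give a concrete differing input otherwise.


Behavior is preserved: although arithmetic usage differs, the outputs never diverge.
Tracing x=1, y=2: score: r becomes -2; next u becomes 6; next ((max(y, 0) == max(-2, u)) and (min(9, x) != (8 - r))) evaluates to false; next final value 5 | score_new: r becomes -2; next u becomes 6; next ((max(y, 0) == max(-2, u)) and (min(9, x) != (8 - r))) evaluates to false; next final value 5 — matching result 5.
Every one of the 42 inputs gives matching results.
verdict: equivalent


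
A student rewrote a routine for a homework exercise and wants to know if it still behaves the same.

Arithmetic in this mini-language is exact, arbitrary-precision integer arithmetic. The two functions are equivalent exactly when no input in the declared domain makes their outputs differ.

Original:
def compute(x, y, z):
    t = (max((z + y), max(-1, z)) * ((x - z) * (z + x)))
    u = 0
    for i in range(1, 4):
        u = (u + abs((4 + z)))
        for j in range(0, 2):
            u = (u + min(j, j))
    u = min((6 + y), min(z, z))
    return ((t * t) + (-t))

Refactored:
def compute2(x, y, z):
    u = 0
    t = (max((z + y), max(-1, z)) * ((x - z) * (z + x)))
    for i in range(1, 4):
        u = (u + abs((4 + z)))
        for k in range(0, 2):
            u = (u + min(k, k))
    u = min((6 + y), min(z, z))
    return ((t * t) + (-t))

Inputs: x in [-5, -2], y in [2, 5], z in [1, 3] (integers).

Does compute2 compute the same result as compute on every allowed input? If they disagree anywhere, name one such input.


Side by side, the visible changes include: local variable names differ.
Tracing x=-5, y=2, z=2: compute: t=84, then u=0, then (i=1), then u=6, then (j=0), then u=6, then (j=1), then u=7, then (i=2), then u=13, then (j=0), then u=13, then (j=1), then u=14, then (i=3), then u=20, then (j=0), then u=20, then (j=1), then u=21, then u=2, then returns 6972 | compute2: u=0, then t=84, then (i=1), then u=6, then (k=0), then u=6, then (k=1), then u=7, then (i=2), then u=13, then (k=0), then u=13, then (k=1), then u=14, then (i=3), then u=20, then (k=0), then u=20, then (k=1), then u=21, then u=2, then returns 6972 — matching result 6972.
Every one of the 48 inputs gives matching results.
verdict: equivalent
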